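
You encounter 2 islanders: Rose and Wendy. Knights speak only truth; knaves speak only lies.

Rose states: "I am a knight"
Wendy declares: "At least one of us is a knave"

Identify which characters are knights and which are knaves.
Rose is a knave.
Wendy is a knight.

Verification:
- Rose (knave) says "I am a knight" - this is FALSE (a lie) because Rose is a knave.
- Wendy (knight) says "At least one of us is a knave" - this is TRUE because Rose is a knave.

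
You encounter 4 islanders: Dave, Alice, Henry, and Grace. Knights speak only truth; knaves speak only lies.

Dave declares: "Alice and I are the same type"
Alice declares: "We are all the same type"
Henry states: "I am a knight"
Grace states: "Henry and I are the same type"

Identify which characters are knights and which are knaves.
Dave is a knight.
Alice is a knight.
Henry is a knight.
Grace is a knight.

Verification:
- Dave (knight) says "Alice and I are the same type" - this is TRUE because Dave is a knight and Alice is a knight.
- Alice (knight) says "We are all the same type" - this is TRUE because Dave, Alice, Henry, and Grace are knights.
- Henry (knight) says "I am a knight" - this is TRUE because Henry is a knight.
- Grace (knight) says "Henry and I are the same type" - this is TRUE because Grace is a knight and Henry is a knight.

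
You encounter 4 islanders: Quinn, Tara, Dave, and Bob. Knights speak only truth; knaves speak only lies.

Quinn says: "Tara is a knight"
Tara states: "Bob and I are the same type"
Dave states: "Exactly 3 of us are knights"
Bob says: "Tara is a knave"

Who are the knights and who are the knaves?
Quinn is a knave.
Tara is a knave.
Dave is a knave.
Bob is a knight.

Verification:
- Quinn (knave) says "Tara is a knight" - this is FALSE (a lie) because Tara is a knave.
- Tara (knave) says "Bob and I are the same type" - this is FALSE (a lie) because Tara is a knave and Bob is a knight.
- Dave (knave) says "Exactly 3 of us are knights" - this is FALSE (a lie) because there are 1 knights.
- Bob (knight) says "Tara is a knave" - this is TRUE because Tara is a knave.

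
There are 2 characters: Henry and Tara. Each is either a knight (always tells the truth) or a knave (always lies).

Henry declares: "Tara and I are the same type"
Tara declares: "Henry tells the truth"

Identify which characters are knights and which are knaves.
Henry is a knight.
Tara is a knight.

Verification:
- Henry (knight) says "Tara and I are the same type" - this is TRUE because Henry is a knight and Tara is a knight.
- Tara (knight) says "Henry tells the truth" - this is TRUE because Henry is a knight.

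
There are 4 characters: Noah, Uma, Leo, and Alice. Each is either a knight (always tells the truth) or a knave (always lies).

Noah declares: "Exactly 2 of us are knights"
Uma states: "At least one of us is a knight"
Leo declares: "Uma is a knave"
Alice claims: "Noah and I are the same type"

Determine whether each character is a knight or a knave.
Noah is a knight.
Uma is a knight.
Leo is a knave.
Alice is a knave.

Verification:
- Noah (knight) says "Exactly 2 of us are knights" - this is TRUE because there are 2 knights.
- Uma (knight) says "At least one of us is a knight" - this is TRUE because Noah and Uma are knights.
- Leo (knave) says "Uma is a knave" - this is FALSE (a lie) because Uma is a knight.
- Alice (knave) says "Noah and I are the same type" - this is FALSE (a lie) because Alice is a knave and Noah is a knight.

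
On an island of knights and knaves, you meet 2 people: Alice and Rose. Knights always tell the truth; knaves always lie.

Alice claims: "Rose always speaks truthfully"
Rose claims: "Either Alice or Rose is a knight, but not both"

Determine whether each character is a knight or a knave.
Alice is a knave.
Rose is a knave.

Verification:
- Alice (knave) says "Rose always speaks truthfully" - this is FALSE (a lie) because Rose is a knave.
- Rose (knave) says "Either Alice or Rose is a knight, but not both" - this is FALSE (a lie) because Alice is a knave and Rose is a knave.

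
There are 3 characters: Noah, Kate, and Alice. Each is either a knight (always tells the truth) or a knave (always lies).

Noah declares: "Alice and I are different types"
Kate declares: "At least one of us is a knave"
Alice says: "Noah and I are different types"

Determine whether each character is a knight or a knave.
Noah is a knave.
Kate is a knight.
Alice is a knave.

Verification:
- Noah (knave) says "Alice and I are different types" - this is FALSE (a lie) because Noah is a knave and Alice is a knave.
- Kate (knight) says "At least one of us is a knave" - this is TRUE because Noah and Alice are knaves.
- Alice (knave) says "Noah and I are different types" - this is FALSE (a lie) because Alice is a knave and Noah is a knave.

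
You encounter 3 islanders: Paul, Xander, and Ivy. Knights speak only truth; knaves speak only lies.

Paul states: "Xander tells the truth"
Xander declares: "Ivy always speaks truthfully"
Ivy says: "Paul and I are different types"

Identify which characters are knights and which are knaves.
Paul is a knave.
Xander is a knave.
Ivy is a knave.

Verification:
- Paul (knave) says "Xander tells the truth" - this is FALSE (a lie) because Xander is a knave.
- Xander (knave) says "Ivy always speaks truthfully" - this is FALSE (a lie) because Ivy is a knave.
- Ivy (knave) says "Paul and I are different types" - this is FALSE (a lie) because Ivy is a knave and Paul is a knave.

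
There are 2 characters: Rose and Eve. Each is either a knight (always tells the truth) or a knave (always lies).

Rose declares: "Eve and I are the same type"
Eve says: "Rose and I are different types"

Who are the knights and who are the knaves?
Rose is a knave.
Eve is a knight.

Verification:
- Rose (knave) says "Eve and I are the same type" - this is FALSE (a lie) because Rose is a knave and Eve is a knight.
- Eve (knight) says "Rose and I are different types" - this is TRUE because Eve is a knight and Rose is a knave.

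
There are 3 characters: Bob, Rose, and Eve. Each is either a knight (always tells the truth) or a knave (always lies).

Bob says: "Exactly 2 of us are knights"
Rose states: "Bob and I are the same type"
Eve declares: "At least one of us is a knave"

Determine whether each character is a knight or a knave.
Bob is a knight.
Rose is a knave.
Eve is a knight.

Verification:
- Bob (knight) says "Exactly 2 of us are knights" - this is TRUE because there are 2 knights.
- Rose (knave) says "Bob and I are the same type" - this is FALSE (a lie) because Rose is a knave and Bob is a knight.
- Eve (knight) says "At least one of us is a knave" - this is TRUE because Rose is a knave.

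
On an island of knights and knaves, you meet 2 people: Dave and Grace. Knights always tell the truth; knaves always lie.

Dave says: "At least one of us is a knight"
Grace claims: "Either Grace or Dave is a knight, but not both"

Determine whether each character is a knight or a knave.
Dave is a knave.
Grace is a knave.

Verification:
- Dave (knave) says "At least one of us is a knight" - this is FALSE (a lie) because no one is a knight.
- Grace (knave) says "Either Grace or Dave is a knight, but not both" - this is FALSE (a lie) because Grace is a knave and Dave is a knave.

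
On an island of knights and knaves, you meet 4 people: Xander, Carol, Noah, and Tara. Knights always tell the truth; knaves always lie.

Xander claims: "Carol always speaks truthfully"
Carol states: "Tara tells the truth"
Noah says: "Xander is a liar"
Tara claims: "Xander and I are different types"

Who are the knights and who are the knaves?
Xander is a knave.
Carol is a knave.
Noah is a knight.
Tara is a knave.

Verification:
- Xander (knave) says "Carol always speaks truthfully" - this is FALSE (a lie) because Carol is a knave.
- Carol (knave) says "Tara tells the truth" - this is FALSE (a lie) because Tara is a knave.
- Noah (knight) says "Xander is a liar" - this is TRUE because Xander is a knave.
- Tara (knave) says "Xander and I are different types" - this is FALSE (a lie) because Tara is a knave and Xander is a knave.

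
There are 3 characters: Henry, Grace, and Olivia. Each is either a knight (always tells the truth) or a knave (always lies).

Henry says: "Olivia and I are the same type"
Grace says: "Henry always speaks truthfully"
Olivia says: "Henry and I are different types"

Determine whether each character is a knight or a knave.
Henry is a knave.
Grace is a knave.
Olivia is a knight.

Verification:
- Henry (knave) says "Olivia and I are the same type" - this is FALSE (a lie) because Henry is a knave and Olivia is a knight.
- Grace (knave) says "Henry always speaks truthfully" - this is FALSE (a lie) because Henry is a knave.
- Olivia (knight) says "Henry and I are different types" - this is TRUE because Olivia is a knight and Henry is a knave.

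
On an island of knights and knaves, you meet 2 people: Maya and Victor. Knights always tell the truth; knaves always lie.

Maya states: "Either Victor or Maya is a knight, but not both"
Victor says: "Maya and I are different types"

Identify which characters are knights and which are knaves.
Maya is a knave.
Victor is a knave.

Verification:
- Maya (knave) says "Either Victor or Maya is a knight, but not both" - this is FALSE (a lie) because Victor is a knave and Maya is a knave.
- Victor (knave) says "Maya and I are different types" - this is FALSE (a lie) because Victor is a knave and Maya is a knave.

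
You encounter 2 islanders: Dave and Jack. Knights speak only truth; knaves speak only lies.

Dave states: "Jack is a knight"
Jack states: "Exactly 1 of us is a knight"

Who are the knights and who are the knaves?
Dave is a knave.
Jack is a knave.

Verification:
- Dave (knave) says "Jack is a knight" - this is FALSE (a lie) because Jack is a knave.
- Jack (knave) says "Exactly 1 of us is a knight" - this is FALSE (a lie) because there are 0 knights.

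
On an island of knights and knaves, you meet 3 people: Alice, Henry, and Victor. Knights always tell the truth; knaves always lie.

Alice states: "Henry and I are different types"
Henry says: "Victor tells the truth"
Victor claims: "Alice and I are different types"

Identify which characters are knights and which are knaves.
Alice is a knave.
Henry is a knave.
Victor is a knave.

Verification:
- Alice (knave) says "Henry and I are different types" - this is FALSE (a lie) because Alice is a knave and Henry is a knave.
- Henry (knave) says "Victor tells the truth" - this is FALSE (a lie) because Victor is a knave.
- Victor (knave) says "Alice and I are different types" - this is FALSE (a lie) because Victor is a knave and Alice is a knave.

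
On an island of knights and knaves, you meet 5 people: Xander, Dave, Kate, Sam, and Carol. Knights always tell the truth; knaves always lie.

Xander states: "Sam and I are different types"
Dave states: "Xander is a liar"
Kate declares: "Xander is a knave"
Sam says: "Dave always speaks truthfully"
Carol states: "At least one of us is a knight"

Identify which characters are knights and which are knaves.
Xander is a knight.
Dave is a knave.
Kate is a knave.
Sam is a knave.
Carol is a knight.

Verification:
- Xander (knight) says "Sam and I are different types" - this is TRUE because Xander is a knight and Sam is a knave.
- Dave (knave) says "Xander is a liar" - this is FALSE (a lie) because Xander is a knight.
- Kate (knave) says "Xander is a knave" - this is FALSE (a lie) because Xander is a knight.
- Sam (knave) says "Dave always speaks truthfully" - this is FALSE (a lie) because Dave is a knave.
- Carol (knight) says "At least one of us is a knight" - this is TRUE because Xander and Carol are knights.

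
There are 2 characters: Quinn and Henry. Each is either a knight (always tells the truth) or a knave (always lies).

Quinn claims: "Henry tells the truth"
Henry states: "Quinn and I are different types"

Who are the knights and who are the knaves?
Quinn is a knave.
Henry is a knave.

Verification:
- Quinn (knave) says "Henry tells the truth" - this is FALSE (a lie) because Henry is a knave.
- Henry (knave) says "Quinn and I are different types" - this is FALSE (a lie) because Henry is a knave and Quinn is a knave.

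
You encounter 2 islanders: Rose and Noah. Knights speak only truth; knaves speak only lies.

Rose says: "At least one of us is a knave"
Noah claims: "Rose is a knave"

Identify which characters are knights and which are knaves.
Rose is a knight.
Noah is a knave.

Verification:
- Rose (knight) says "At least one of us is a knave" - this is TRUE because Noah is a knave.
- Noah (knave) says "Rose is a knave" - this is FALSE (a lie) because Rose is a knight.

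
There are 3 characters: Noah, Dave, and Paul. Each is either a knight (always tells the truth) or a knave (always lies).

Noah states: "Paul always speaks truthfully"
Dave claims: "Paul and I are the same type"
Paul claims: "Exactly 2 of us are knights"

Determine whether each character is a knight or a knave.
Noah is a knight.
Dave is a knave.
Paul is a knight.

Verification:
- Noah (knight) says "Paul always speaks truthfully" - this is TRUE because Paul is a knight.
- Dave (knave) says "Paul and I are the same type" - this is FALSE (a lie) because Dave is a knave and Paul is a knight.
- Paul (knight) says "Exactly 2 of us are knights" - this is TRUE because there are 2 knights.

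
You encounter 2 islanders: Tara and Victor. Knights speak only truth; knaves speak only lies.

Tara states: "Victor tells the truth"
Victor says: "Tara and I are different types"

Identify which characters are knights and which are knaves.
Tara is a knave.
Victor is a knave.

Verification:
- Tara (knave) says "Victor tells the truth" - this is FALSE (a lie) because Victor is a knave.
- Victor (knave) says "Tara and I are different types" - this is FALSE (a lie) because Victor is a knave and Tara is a knave.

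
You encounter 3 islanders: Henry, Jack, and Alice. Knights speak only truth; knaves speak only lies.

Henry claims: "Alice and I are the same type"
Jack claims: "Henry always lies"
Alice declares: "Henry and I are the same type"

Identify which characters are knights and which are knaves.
Henry is a knight.
Jack is a knave.
Alice is a knight.

Verification:
- Henry (knight) says "Alice and I are the same type" - this is TRUE because Henry is a knight and Alice is a knight.
- Jack (knave) says "Henry always lies" - this is FALSE (a lie) because Henry is a knight.
- Alice (knight) says "Henry and I are the same type" - this is TRUE because Alice is a knight and Henry is a knight.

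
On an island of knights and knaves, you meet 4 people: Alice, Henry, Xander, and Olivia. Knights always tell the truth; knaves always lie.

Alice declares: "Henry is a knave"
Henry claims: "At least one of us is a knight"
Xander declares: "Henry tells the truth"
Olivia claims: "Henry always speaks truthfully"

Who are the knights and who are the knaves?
Alice is a knave.
Henry is a knight.
Xander is a knight.
Olivia is a knight.

Verification:
- Alice (knave) says "Henry is a knave" - this is FALSE (a lie) because Henry is a knight.
- Henry (knight) says "At least one of us is a knight" - this is TRUE because Henry, Xander, and Olivia are knights.
- Xander (knight) says "Henry tells the truth" - this is TRUE because Henry is a knight.
- Olivia (knight) says "Henry always speaks truthfully" - this is TRUE because Henry is a knight.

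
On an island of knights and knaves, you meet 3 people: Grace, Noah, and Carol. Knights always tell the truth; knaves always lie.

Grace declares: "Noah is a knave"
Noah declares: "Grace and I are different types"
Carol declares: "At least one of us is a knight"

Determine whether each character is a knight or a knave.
Grace is a knave.
Noah is a knight.
Carol is a knight.

Verification:
- Grace (knave) says "Noah is a knave" - this is FALSE (a lie) because Noah is a knight.
- Noah (knight) says "Grace and I are different types" - this is TRUE because Noah is a knight and Grace is a knave.
- Carol (knight) says "At least one of us is a knight" - this is TRUE because Noah and Carol are knights.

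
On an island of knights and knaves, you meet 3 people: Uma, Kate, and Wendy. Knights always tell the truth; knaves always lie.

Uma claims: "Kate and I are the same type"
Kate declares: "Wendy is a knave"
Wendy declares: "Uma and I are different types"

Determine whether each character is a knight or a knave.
Uma is a knave.
Kate is a knight.
Wendy is a knave.

Verification:
- Uma (knave) says "Kate and I are the same type" - this is FALSE (a lie) because Uma is a knave and Kate is a knight.
- Kate (knight) says "Wendy is a knave" - this is TRUE because Wendy is a knave.
- Wendy (knave) says "Uma and I are different types" - this is FALSE (a lie) because Wendy is a knave and Uma is a knave.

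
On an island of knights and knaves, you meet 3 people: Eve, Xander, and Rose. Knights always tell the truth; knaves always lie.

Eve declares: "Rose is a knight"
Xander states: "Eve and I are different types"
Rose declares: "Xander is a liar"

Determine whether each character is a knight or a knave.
Eve is a knave.
Xander is a knight.
Rose is a knave.

Verification:
- Eve (knave) says "Rose is a knight" - this is FALSE (a lie) because Rose is a knave.
- Xander (knight) says "Eve and I are different types" - this is TRUE because Xander is a knight and Eve is a knave.
- Rose (knave) says "Xander is a liar" - this is FALSE (a lie) because Xander is a knight.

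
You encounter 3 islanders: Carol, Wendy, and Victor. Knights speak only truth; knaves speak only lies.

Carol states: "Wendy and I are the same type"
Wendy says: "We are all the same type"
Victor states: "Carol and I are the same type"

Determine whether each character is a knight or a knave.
Carol is a knight.
Wendy is a knight.
Victor is a knight.

Verification:
- Carol (knight) says "Wendy and I are the same type" - this is TRUE because Carol is a knight and Wendy is a knight.
- Wendy (knight) says "We are all the same type" - this is TRUE because Carol, Wendy, and Victor are knights.
- Victor (knight) says "Carol and I are the same type" - this is TRUE because Victor is a knight and Carol is a knight.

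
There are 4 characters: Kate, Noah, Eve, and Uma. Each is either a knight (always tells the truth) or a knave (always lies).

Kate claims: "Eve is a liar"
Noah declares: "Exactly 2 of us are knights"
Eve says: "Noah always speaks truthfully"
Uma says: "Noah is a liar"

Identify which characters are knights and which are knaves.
Kate is a knave.
Noah is a knight.
Eve is a knight.
Uma is a knave.

Verification:
- Kate (knave) says "Eve is a liar" - this is FALSE (a lie) because Eve is a knight.
- Noah (knight) says "Exactly 2 of us are knights" - this is TRUE because there are 2 knights.
- Eve (knight) says "Noah always speaks truthfully" - this is TRUE because Noah is a knight.
- Uma (knave) says "Noah is a liar" - this is FALSE (a lie) because Noah is a knight.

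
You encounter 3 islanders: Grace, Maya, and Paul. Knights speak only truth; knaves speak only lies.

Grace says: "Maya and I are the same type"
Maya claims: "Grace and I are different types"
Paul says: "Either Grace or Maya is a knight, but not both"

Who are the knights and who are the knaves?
Grace is a knave.
Maya is a knight.
Paul is a knight.

Verification:
- Grace (knave) says "Maya and I are the same type" - this is FALSE (a lie) because Grace is a knave and Maya is a knight.
- Maya (knight) says "Grace and I are different types" - this is TRUE because Maya is a knight and Grace is a knave.
- Paul (knight) says "Either Grace or Maya is a knight, but not both" - this is TRUE because Grace is a knave and Maya is a knight.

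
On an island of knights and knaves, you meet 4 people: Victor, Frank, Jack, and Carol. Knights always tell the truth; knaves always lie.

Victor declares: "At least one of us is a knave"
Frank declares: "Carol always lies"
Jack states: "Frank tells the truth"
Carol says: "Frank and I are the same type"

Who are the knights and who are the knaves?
Victor is a knight.
Frank is a knight.
Jack is a knight.
Carol is a knave.

Verification:
- Victor (knight) says "At least one of us is a knave" - this is TRUE because Carol is a knave.
- Frank (knight) says "Carol always lies" - this is TRUE because Carol is a knave.
- Jack (knight) says "Frank tells the truth" - this is TRUE because Frank is a knight.
- Carol (knave) says "Frank and I are the same type" - this is FALSE (a lie) because Carol is a knave and Frank is a knight.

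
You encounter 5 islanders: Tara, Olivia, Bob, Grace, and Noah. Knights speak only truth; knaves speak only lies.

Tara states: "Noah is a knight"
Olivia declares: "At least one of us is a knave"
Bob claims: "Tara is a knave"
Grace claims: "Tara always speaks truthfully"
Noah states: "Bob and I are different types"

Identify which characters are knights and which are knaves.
Tara is a knight.
Olivia is a knight.
Bob is a knave.
Grace is a knight.
Noah is a knight.

Verification:
- Tara (knight) says "Noah is a knight" - this is TRUE because Noah is a knight.
- Olivia (knight) says "At least one of us is a knave" - this is TRUE because Bob is a knave.
- Bob (knave) says "Tara is a knave" - this is FALSE (a lie) because Tara is a knight.
- Grace (knight) says "Tara always speaks truthfully" - this is TRUE because Tara is a knight.
- Noah (knight) says "Bob and I are different types" - this is TRUE because Noah is a knight and Bob is a knave.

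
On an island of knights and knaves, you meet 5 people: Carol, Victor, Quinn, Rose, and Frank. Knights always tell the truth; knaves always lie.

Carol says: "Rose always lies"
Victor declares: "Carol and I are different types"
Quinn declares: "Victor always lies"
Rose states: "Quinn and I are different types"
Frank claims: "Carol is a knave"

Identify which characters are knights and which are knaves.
Carol is a knave.
Victor is a knight.
Quinn is a knave.
Rose is a knight.
Frank is a knight.

Verification:
- Carol (knave) says "Rose always lies" - this is FALSE (a lie) because Rose is a knight.
- Victor (knight) says "Carol and I are different types" - this is TRUE because Victor is a knight and Carol is a knave.
- Quinn (knave) says "Victor always lies" - this is FALSE (a lie) because Victor is a knight.
- Rose (knight) says "Quinn and I are different types" - this is TRUE because Rose is a knight and Quinn is a knave.
- Frank (knight) says "Carol is a knave" - this is TRUE because Carol is a knave.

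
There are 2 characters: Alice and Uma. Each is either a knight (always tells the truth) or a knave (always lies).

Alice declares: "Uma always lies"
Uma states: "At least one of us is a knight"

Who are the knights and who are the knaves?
Alice is a knave.
Uma is a knight.

Verification:
- Alice (knave) says "Uma always lies" - this is FALSE (a lie) because Uma is a knight.
- Uma (knight) says "At least one of us is a knight" - this is TRUE because Uma is a knight.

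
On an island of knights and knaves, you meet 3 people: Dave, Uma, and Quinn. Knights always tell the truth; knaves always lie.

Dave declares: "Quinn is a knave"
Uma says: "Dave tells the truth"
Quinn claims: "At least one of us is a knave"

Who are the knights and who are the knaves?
Dave is a knave.
Uma is a knave.
Quinn is a knight.

Verification:
- Dave (knave) says "Quinn is a knave" - this is FALSE (a lie) because Quinn is a knight.
- Uma (knave) says "Dave tells the truth" - this is FALSE (a lie) because Dave is a knave.
- Quinn (knight) says "At least one of us is a knave" - this is TRUE because Dave and Uma are knaves.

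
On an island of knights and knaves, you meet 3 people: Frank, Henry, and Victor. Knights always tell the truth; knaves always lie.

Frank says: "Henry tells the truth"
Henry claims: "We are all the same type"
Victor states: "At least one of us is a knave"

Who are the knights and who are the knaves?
Frank is a knave.
Henry is a knave.
Victor is a knight.

Verification:
- Frank (knave) says "Henry tells the truth" - this is FALSE (a lie) because Henry is a knave.
- Henry (knave) says "We are all the same type" - this is FALSE (a lie) because Victor is a knight and Frank and Henry are knaves.
- Victor (knight) says "At least one of us is a knave" - this is TRUE because Frank and Henry are knaves.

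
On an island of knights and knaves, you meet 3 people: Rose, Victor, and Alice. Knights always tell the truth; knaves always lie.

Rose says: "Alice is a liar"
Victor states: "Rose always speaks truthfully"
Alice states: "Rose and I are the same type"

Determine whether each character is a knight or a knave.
Rose is a knight.
Victor is a knight.
Alice is a knave.

Verification:
- Rose (knight) says "Alice is a liar" - this is TRUE because Alice is a knave.
- Victor (knight) says "Rose always speaks truthfully" - this is TRUE because Rose is a knight.
- Alice (knave) says "Rose and I are the same type" - this is FALSE (a lie) because Alice is a knave and Rose is a knight.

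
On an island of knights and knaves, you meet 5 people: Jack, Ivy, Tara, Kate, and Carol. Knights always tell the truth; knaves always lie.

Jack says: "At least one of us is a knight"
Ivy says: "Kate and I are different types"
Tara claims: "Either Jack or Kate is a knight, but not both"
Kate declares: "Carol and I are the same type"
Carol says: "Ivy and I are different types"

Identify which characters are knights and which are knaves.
Jack is a knight.
Ivy is a knave.
Tara is a knight.
Kate is a knave.
Carol is a knight.

Verification:
- Jack (knight) says "At least one of us is a knight" - this is TRUE because Jack, Tara, and Carol are knights.
- Ivy (knave) says "Kate and I are different types" - this is FALSE (a lie) because Ivy is a knave and Kate is a knave.
- Tara (knight) says "Either Jack or Kate is a knight, but not both" - this is TRUE because Jack is a knight and Kate is a knave.
- Kate (knave) says "Carol and I are the same type" - this is FALSE (a lie) because Kate is a knave and Carol is a knight.
- Carol (knight) says "Ivy and I are different types" - this is TRUE because Carol is a knight and Ivy is a knave.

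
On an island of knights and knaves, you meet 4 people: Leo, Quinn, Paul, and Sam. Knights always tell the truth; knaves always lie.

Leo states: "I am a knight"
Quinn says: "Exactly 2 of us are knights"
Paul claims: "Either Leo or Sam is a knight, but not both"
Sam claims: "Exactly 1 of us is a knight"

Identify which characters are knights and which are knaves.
Leo is a knave.
Quinn is a knave.
Paul is a knave.
Sam is a knave.

Verification:
- Leo (knave) says "I am a knight" - this is FALSE (a lie) because Leo is a knave.
- Quinn (knave) says "Exactly 2 of us are knights" - this is FALSE (a lie) because there are 0 knights.
- Paul (knave) says "Either Leo or Sam is a knight, but not both" - this is FALSE (a lie) because Leo is a knave and Sam is a knave.
- Sam (knave) says "Exactly 1 of us is a knight" - this is FALSE (a lie) because there are 0 knights.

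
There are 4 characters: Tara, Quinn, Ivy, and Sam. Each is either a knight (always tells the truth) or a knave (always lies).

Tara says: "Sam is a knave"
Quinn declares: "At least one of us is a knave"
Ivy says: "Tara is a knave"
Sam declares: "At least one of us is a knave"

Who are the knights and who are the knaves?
Tara is a knave.
Quinn is a knight.
Ivy is a knight.
Sam is a knight.

Verification:
- Tara (knave) says "Sam is a knave" - this is FALSE (a lie) because Sam is a knight.
- Quinn (knight) says "At least one of us is a knave" - this is TRUE because Tara is a knave.
- Ivy (knight) says "Tara is a knave" - this is TRUE because Tara is a knave.
- Sam (knight) says "At least one of us is a knave" - this is TRUE because Tara is a knave.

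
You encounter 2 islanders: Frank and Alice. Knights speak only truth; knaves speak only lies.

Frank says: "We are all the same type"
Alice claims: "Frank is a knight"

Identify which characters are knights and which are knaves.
Frank is a knight.
Alice is a knight.

Verification:
- Frank (knight) says "We are all the same type" - this is TRUE because Frank and Alice are knights.
- Alice (knight) says "Frank is a knight" - this is TRUE because Frank is a knight.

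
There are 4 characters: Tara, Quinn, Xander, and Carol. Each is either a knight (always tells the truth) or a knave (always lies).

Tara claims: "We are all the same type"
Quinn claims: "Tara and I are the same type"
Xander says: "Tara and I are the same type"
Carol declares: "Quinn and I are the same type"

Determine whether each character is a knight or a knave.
Tara is a knight.
Quinn is a knight.
Xander is a knight.
Carol is a knight.

Verification:
- Tara (knight) says "We are all the same type" - this is TRUE because Tara, Quinn, Xander, and Carol are knights.
- Quinn (knight) says "Tara and I are the same type" - this is TRUE because Quinn is a knight and Tara is a knight.
- Xander (knight) says "Tara and I are the same type" - this is TRUE because Xander is a knight and Tara is a knight.
- Carol (knight) says "Quinn and I are the same type" - this is TRUE because Carol is a knight and Quinn is a knight.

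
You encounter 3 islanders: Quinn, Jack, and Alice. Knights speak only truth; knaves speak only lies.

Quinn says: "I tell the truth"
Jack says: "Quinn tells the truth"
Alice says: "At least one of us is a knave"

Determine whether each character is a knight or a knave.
Quinn is a knave.
Jack is a knave.
Alice is a knight.

Verification:
- Quinn (knave) says "I tell the truth" - this is FALSE (a lie) because Quinn is a knave.
- Jack (knave) says "Quinn tells the truth" - this is FALSE (a lie) because Quinn is a knave.
- Alice (knight) says "At least one of us is a knave" - this is TRUE because Quinn and Jack are knaves.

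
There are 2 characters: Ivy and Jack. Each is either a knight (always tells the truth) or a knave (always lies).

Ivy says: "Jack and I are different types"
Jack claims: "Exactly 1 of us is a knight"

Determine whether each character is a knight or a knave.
Ivy is a knave.
Jack is a knave.

Verification:
- Ivy (knave) says "Jack and I are different types" - this is FALSE (a lie) because Ivy is a knave and Jack is a knave.
- Jack (knave) says "Exactly 1 of us is a knight" - this is FALSE (a lie) because there are 0 knights.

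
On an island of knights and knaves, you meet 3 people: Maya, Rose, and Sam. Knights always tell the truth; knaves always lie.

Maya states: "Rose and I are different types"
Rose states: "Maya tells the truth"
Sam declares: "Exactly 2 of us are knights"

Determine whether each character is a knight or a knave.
Maya is a knave.
Rose is a knave.
Sam is a knave.

Verification:
- Maya (knave) says "Rose and I are different types" - this is FALSE (a lie) because Maya is a knave and Rose is a knave.
- Rose (knave) says "Maya tells the truth" - this is FALSE (a lie) because Maya is a knave.
- Sam (knave) says "Exactly 2 of us are knights" - this is FALSE (a lie) because there are 0 knights.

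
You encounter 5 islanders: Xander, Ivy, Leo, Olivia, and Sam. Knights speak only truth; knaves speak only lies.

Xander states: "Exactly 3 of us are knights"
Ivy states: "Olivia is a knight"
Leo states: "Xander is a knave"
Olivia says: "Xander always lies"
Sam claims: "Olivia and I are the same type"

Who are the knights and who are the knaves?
Xander is a knave.
Ivy is a knight.
Leo is a knight.
Olivia is a knight.
Sam is a knight.

Verification:
- Xander (knave) says "Exactly 3 of us are knights" - this is FALSE (a lie) because there are 4 knights.
- Ivy (knight) says "Olivia is a knight" - this is TRUE because Olivia is a knight.
- Leo (knight) says "Xander is a knave" - this is TRUE because Xander is a knave.
- Olivia (knight) says "Xander always lies" - this is TRUE because Xander is a knave.
- Sam (knight) says "Olivia and I are the same type" - this is TRUE because Sam is a knight and Olivia is a knight.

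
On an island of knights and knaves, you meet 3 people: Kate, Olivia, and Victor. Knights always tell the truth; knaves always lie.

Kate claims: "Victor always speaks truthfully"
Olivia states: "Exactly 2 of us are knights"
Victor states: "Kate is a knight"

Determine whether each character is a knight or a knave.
Kate is a knave.
Olivia is a knave.
Victor is a knave.

Verification:
- Kate (knave) says "Victor always speaks truthfully" - this is FALSE (a lie) because Victor is a knave.
- Olivia (knave) says "Exactly 2 of us are knights" - this is FALSE (a lie) because there are 0 knights.
- Victor (knave) says "Kate is a knight" - this is FALSE (a lie) because Kate is a knave.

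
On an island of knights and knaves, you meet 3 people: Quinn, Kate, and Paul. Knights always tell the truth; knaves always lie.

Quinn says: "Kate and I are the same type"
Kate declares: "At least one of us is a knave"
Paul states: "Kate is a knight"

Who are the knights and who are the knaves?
Quinn is a knave.
Kate is a knight.
Paul is a knight.

Verification:
- Quinn (knave) says "Kate and I are the same type" - this is FALSE (a lie) because Quinn is a knave and Kate is a knight.
- Kate (knight) says "At least one of us is a knave" - this is TRUE because Quinn is a knave.
- Paul (knight) says "Kate is a knight" - this is TRUE because Kate is a knight.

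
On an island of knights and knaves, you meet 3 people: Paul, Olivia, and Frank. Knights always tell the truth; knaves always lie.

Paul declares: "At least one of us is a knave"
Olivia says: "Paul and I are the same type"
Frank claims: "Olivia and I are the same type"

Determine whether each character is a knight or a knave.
Paul is a knight.
Olivia is a knight.
Frank is a knave.

Verification:
- Paul (knight) says "At least one of us is a knave" - this is TRUE because Frank is a knave.
- Olivia (knight) says "Paul and I are the same type" - this is TRUE because Olivia is a knight and Paul is a knight.
- Frank (knave) says "Olivia and I are the same type" - this is FALSE (a lie) because Frank is a knave and Olivia is a knight.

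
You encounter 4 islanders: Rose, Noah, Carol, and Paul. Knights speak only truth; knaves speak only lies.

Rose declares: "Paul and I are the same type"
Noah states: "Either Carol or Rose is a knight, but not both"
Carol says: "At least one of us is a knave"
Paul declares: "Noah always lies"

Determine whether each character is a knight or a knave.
Rose is a knight.
Noah is a knave.
Carol is a knight.
Paul is a knight.

Verification:
- Rose (knight) says "Paul and I are the same type" - this is TRUE because Rose is a knight and Paul is a knight.
- Noah (knave) says "Either Carol or Rose is a knight, but not both" - this is FALSE (a lie) because Carol is a knight and Rose is a knight.
- Carol (knight) says "At least one of us is a knave" - this is TRUE because Noah is a knave.
- Paul (knight) says "Noah always lies" - this is TRUE because Noah is a knave.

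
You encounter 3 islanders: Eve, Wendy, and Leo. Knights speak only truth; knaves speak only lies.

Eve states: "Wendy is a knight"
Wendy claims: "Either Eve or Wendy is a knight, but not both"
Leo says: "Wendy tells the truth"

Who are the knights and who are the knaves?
Eve is a knave.
Wendy is a knave.
Leo is a knave.

Verification:
- Eve (knave) says "Wendy is a knight" - this is FALSE (a lie) because Wendy is a knave.
- Wendy (knave) says "Either Eve or Wendy is a knight, but not both" - this is FALSE (a lie) because Eve is a knave and Wendy is a knave.
- Leo (knave) says "Wendy tells the truth" - this is FALSE (a lie) because Wendy is a knave.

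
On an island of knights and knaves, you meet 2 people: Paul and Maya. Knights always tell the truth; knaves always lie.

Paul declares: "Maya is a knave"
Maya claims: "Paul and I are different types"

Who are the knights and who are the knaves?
Paul is a knave.
Maya is a knight.

Verification:
- Paul (knave) says "Maya is a knave" - this is FALSE (a lie) because Maya is a knight.
- Maya (knight) says "Paul and I are different types" - this is TRUE because Maya is a knight and Paul is a knave.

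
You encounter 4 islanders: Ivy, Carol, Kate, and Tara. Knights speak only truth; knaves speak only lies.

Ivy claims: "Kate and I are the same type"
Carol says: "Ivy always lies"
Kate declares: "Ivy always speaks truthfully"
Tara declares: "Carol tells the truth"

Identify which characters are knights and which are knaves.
Ivy is a knight.
Carol is a knave.
Kate is a knight.
Tara is a knave.

Verification:
- Ivy (knight) says "Kate and I are the same type" - this is TRUE because Ivy is a knight and Kate is a knight.
- Carol (knave) says "Ivy always lies" - this is FALSE (a lie) because Ivy is a knight.
- Kate (knight) says "Ivy always speaks truthfully" - this is TRUE because Ivy is a knight.
- Tara (knave) says "Carol tells the truth" - this is FALSE (a lie) because Carol is a knave.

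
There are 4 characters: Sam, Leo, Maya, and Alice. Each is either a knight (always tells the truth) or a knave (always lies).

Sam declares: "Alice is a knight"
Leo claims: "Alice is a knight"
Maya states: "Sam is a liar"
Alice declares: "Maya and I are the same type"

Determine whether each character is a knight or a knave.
Sam is a knave.
Leo is a knave.
Maya is a knight.
Alice is a knave.

Verification:
- Sam (knave) says "Alice is a knight" - this is FALSE (a lie) because Alice is a knave.
- Leo (knave) says "Alice is a knight" - this is FALSE (a lie) because Alice is a knave.
- Maya (knight) says "Sam is a liar" - this is TRUE because Sam is a knave.
- Alice (knave) says "Maya and I are the same type" - this is FALSE (a lie) because Alice is a knave and Maya is a knight.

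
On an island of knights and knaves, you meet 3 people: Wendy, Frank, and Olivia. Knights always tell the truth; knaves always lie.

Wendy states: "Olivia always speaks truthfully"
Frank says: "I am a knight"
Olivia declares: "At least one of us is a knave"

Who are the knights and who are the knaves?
Wendy is a knight.
Frank is a knave.
Olivia is a knight.

Verification:
- Wendy (knight) says "Olivia always speaks truthfully" - this is TRUE because Olivia is a knight.
- Frank (knave) says "I am a knight" - this is FALSE (a lie) because Frank is a knave.
- Olivia (knight) says "At least one of us is a knave" - this is TRUE because Frank is a knave.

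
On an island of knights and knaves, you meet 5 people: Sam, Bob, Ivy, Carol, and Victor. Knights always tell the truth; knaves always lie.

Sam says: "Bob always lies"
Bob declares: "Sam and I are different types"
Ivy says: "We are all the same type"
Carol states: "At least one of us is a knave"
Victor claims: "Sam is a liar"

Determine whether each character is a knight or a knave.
Sam is a knave.
Bob is a knight.
Ivy is a knave.
Carol is a knight.
Victor is a knight.

Verification:
- Sam (knave) says "Bob always lies" - this is FALSE (a lie) because Bob is a knight.
- Bob (knight) says "Sam and I are different types" - this is TRUE because Bob is a knight and Sam is a knave.
- Ivy (knave) says "We are all the same type" - this is FALSE (a lie) because Bob, Carol, and Victor are knights and Sam and Ivy are knaves.
- Carol (knight) says "At least one of us is a knave" - this is TRUE because Sam and Ivy are knaves.
- Victor (knight) says "Sam is a liar" - this is TRUE because Sam is a knave.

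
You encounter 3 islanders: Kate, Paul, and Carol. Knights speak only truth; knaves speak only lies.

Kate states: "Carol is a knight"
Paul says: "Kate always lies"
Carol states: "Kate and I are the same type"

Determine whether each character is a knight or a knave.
Kate is a knight.
Paul is a knave.
Carol is a knight.

Verification:
- Kate (knight) says "Carol is a knight" - this is TRUE because Carol is a knight.
- Paul (knave) says "Kate always lies" - this is FALSE (a lie) because Kate is a knight.
- Carol (knight) says "Kate and I are the same type" - this is TRUE because Carol is a knight and Kate is a knight.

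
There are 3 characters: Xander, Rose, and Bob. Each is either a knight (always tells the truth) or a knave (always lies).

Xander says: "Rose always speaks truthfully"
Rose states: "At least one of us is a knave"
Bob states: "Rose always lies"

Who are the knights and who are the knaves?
Xander is a knight.
Rose is a knight.
Bob is a knave.

Verification:
- Xander (knight) says "Rose always speaks truthfully" - this is TRUE because Rose is a knight.
- Rose (knight) says "At least one of us is a knave" - this is TRUE because Bob is a knave.
- Bob (knave) says "Rose always lies" - this is FALSE (a lie) because Rose is a knight.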